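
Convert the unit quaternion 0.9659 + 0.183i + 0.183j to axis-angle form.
axis = (√2/2, √2/2, 0), θ = π/6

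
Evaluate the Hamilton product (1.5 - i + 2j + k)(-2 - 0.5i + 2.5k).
-6 + 6.25i - 2j + 2.75k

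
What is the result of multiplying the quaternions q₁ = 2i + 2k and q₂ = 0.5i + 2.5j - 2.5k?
4 - 5i + 6j + 5k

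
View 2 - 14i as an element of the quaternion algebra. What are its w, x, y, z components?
2 - 14i + 0j + 0k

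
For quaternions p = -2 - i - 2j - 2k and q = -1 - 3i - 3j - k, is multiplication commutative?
No: pq = -9 + 3i + 13j + k ≠ -9 + 11i + 3j + 7k = qp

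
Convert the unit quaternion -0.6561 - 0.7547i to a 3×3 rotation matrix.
[[1, 0, 0], [0, -0.1391, -0.9903], [0, 0.9903, -0.1391]]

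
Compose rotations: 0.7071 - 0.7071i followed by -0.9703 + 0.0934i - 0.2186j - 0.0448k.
-0.6201 + 0.7521i - 0.1229j - 0.1863k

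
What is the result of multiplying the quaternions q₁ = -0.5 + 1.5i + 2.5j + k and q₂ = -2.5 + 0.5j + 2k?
-2 + 0.75i - 9.5j - 2.75k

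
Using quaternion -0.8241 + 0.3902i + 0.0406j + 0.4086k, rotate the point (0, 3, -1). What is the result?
(1.863, 0.408, -2.522)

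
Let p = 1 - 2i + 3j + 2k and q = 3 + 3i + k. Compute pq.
7 + 17j - 2k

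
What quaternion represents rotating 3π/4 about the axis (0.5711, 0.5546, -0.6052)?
0.3827 + 0.5276i + 0.5124j - 0.5591k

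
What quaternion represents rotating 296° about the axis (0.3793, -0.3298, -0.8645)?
-0.848 + 0.201i - 0.1748j - 0.4581k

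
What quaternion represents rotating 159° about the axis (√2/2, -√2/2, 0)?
0.1822 + 0.6953i - 0.6953j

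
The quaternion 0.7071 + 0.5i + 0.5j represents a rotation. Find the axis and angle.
axis = (√2/2, √2/2, 0), θ = π/2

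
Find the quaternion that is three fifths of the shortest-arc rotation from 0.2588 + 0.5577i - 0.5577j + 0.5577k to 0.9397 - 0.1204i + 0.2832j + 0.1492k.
0.8732 + 0.2174i - 0.0911j + 0.4266k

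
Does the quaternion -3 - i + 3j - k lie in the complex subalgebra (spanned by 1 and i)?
No. The quaternion -3 - i + 3j - k has j-coefficient y = 3 and k-coefficient z = -1, not both zero, so it does not lie in the complex subalgebra spanned by 1 and i.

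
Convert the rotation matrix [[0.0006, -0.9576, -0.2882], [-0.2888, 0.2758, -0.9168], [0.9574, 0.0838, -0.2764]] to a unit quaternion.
-0.5 - 0.5003i + 0.6228j - 0.3344k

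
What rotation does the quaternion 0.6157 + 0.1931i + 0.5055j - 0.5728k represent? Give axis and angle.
axis = (0.2451, 0.6415, -0.7269), θ = 104°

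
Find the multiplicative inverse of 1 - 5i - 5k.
0.0196 + 0.098i + 0.098k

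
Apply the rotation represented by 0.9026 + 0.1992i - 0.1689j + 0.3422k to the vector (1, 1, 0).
(0.024, 1.237, 0.685)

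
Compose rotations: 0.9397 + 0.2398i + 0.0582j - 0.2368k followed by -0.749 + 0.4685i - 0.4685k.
-0.9271 + 0.2879i - 0.045j - 0.2356k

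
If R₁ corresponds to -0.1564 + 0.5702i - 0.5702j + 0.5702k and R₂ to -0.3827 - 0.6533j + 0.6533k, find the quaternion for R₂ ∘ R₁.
-0.6852 - 0.2182i + 0.6929j + 0.0521k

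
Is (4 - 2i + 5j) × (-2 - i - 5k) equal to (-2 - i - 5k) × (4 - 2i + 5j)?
No: pq = -10 - 25i - 20j - 15k ≠ -10 + 25i - 25k = qp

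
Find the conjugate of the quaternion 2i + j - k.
-2i - j + k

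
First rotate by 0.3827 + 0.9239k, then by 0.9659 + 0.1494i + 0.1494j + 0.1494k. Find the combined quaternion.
0.2316 + 0.1952i - 0.0809j + 0.9496k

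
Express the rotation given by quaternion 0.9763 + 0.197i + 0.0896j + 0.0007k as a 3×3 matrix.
[[0.9839, 0.0339, 0.1752], [0.0367, 0.9224, -0.3845], [-0.1747, 0.3848, 0.9063]]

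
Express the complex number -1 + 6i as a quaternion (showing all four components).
-1 + 6i + 0j + 0k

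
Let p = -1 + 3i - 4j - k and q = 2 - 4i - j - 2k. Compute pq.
4 + 17i + 3j - 19k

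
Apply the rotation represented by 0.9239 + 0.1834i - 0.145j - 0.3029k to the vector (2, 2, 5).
(0.667, -0.983, 5.621)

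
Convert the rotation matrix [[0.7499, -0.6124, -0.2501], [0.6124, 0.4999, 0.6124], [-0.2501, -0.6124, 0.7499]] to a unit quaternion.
0.866 - 0.3536i + 0.3536k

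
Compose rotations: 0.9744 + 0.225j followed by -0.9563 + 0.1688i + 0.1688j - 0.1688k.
-0.9698 + 0.2025i - 0.0507j - 0.1265k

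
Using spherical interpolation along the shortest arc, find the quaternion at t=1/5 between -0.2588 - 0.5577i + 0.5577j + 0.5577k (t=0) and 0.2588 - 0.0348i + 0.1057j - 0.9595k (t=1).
-0.2827 - 0.4684i + 0.4516j + 0.7048k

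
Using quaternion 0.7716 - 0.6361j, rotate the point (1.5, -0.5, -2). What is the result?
(2.249, -0.5, 1.091)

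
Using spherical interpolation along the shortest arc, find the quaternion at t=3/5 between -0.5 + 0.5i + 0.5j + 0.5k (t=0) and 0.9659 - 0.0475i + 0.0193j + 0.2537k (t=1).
-0.9286 + 0.2805i + 0.2333j + 0.0679k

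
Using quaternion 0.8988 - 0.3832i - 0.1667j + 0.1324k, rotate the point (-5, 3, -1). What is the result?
(-4.476, -0.46, -3.841)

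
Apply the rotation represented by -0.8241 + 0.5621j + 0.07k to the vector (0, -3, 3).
(-3.125, -2.735, 0.868)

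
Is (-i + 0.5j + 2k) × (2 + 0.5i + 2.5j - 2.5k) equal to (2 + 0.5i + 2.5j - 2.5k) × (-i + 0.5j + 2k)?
No: pq = 4.25 - 8.25i - 0.5j + 1.25k ≠ 4.25 + 4.25i + 2.5j + 6.75k = qp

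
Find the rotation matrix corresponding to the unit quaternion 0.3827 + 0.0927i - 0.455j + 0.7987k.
[[-0.6899, -0.6957, -0.2002], [0.527, -0.293, -0.7978], [0.4963, -0.6559, 0.5688]]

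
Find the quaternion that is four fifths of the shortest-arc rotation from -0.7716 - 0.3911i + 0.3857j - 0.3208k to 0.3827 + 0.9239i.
-0.4944 - 0.8618i + 0.087j - 0.0723k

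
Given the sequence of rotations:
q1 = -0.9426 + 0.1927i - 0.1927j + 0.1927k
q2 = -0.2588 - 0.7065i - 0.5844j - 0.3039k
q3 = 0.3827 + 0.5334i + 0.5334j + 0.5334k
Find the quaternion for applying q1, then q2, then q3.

q2 · q1 = 0.326 + 0.4449i + 0.6783j + 0.4853k
q3 · q2 · q1 = -0.7332 + 0.2412i + 0.4119j + 0.4841k
-0.7332 + 0.2412i + 0.4119j + 0.4841k


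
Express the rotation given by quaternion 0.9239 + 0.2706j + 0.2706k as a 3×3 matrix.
[[0.7071, -0.5, 0.5], [0.5, 0.8536, 0.1464], [-0.5, 0.1464, 0.8536]]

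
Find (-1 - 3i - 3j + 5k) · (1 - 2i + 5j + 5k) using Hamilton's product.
-17 - 41i - 3j - 21k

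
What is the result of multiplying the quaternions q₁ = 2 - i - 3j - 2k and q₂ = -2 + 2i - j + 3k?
1 - 5i + 3j + 17k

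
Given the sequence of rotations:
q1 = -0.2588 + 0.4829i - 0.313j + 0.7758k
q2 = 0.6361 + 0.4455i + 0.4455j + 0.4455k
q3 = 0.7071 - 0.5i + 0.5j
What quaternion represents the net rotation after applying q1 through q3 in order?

q2 · q1 = -0.5859 + 0.6769i - 0.4449j + 0.0236k
q3 · q2 · q1 = 0.1466 + 0.7834i - 0.5957j - 0.0993k
0.1466 + 0.7834i - 0.5957j - 0.0993k


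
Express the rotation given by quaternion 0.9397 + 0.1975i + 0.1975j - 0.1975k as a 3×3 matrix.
[[0.844, 0.4492, 0.2932], [-0.2932, 0.844, -0.4492], [-0.4492, 0.2932, 0.844]]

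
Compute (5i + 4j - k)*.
-5i - 4j + k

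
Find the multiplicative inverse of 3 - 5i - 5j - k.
0.05 + 0.0833i + 0.0833j + 0.0167k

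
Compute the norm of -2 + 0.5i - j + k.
2.5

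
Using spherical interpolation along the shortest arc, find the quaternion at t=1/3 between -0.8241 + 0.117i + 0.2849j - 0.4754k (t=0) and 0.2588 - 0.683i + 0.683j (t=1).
-0.8109 + 0.4212i - 0.0854j - 0.3971k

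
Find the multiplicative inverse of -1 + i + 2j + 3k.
-0.0667 - 0.0667i - 0.1333j - 0.2k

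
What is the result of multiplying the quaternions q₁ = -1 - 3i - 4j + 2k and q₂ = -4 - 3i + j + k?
-3 + 9i + 12j - 24k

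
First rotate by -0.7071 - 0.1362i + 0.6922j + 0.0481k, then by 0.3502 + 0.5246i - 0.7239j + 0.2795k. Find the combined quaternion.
0.3115 - 0.6469i + 0.691j + 0.0837k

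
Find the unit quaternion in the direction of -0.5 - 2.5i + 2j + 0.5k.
-0.1525 - 0.7625i + 0.61j + 0.1525k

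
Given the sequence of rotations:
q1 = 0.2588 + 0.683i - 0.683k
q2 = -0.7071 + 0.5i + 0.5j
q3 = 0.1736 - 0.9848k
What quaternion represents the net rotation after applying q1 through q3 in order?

q2 · q1 = -0.5245 - 0.695i + 0.4709j + 0.1414k
q3 · q2 · q1 = 0.0482 + 0.3431i + 0.7662j + 0.5411k
0.0482 + 0.3431i + 0.7662j + 0.5411k


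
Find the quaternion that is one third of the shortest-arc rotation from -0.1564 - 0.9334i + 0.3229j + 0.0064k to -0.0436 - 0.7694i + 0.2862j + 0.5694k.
-0.1233 - 0.9154i + 0.3237j + 0.205k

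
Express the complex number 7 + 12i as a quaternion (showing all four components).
7 + 12i + 0j + 0k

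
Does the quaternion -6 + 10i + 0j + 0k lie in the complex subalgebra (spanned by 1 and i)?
Yes. The quaternion -6 + 10i has j- and k-coefficients y = z = 0, so it lies in the complex subalgebra spanned by 1 and i.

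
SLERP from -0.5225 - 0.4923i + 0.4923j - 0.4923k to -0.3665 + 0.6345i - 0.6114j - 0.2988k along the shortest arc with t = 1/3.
-0.2532 - 0.6641i + 0.6541j - 0.2588k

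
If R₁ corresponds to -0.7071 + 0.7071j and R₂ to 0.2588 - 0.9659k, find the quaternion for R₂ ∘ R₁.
-0.183 + 0.683i + 0.183j + 0.683k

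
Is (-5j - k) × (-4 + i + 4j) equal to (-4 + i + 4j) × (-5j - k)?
No: pq = 20 + 4i + 19j + 9k ≠ 20 - 4i + 21j - k = qp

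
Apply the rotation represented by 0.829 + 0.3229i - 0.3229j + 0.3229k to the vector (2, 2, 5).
(-1.956, -1.9, 5.056)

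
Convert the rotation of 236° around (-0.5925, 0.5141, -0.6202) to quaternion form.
-0.4695 - 0.5231i + 0.4539j - 0.5476k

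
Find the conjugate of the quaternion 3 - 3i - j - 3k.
3 + 3i + j + 3k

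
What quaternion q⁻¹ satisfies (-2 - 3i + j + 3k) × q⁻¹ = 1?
-0.087 + 0.1304i - 0.0435j - 0.1304k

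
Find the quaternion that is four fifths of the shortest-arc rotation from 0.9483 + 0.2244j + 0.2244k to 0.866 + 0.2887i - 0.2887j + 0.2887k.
0.91 + 0.2362i - 0.1886j + 0.2839k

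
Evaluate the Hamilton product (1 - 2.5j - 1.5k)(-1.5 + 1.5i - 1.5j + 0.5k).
-4.5 - 2i + 6.5k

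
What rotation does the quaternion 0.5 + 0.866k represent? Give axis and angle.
axis = (0, 0, 1), θ = 2π/3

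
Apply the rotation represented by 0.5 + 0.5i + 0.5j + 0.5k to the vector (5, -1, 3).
(3, 5, -1)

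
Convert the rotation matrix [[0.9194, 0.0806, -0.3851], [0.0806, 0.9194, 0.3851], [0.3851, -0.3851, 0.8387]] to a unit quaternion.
0.9588 - 0.2008i - 0.2008j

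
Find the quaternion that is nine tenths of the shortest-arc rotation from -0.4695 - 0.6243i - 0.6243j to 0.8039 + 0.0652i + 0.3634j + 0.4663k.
-0.7953 - 0.1311i - 0.4063j - 0.4303k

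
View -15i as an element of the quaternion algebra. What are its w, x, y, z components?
0 - 15i + 0j + 0k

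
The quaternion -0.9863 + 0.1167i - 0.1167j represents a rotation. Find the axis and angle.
axis = (√2/2, -√2/2, 0), θ = 341°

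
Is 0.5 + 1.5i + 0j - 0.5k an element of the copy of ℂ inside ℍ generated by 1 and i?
No. The quaternion 0.5 + 1.5i - 0.5k has j-coefficient y = 0 and k-coefficient z = -0.5, not both zero, so it does not lie in the complex subalgebra spanned by 1 and i.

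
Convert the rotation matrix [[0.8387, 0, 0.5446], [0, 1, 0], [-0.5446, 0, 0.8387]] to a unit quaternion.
0.9588 + 0.284j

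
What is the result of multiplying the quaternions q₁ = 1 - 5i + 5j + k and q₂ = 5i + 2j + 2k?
13 + 13i + 17j - 33k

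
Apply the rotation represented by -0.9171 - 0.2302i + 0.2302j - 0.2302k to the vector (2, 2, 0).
(0.52, 2.209, 1.689)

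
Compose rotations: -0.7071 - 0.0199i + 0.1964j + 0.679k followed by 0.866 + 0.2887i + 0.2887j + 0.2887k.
-0.8593 - 0.082i - 0.2358j + 0.4463k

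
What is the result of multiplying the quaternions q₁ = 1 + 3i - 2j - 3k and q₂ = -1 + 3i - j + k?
-9 - 5i - 11j + 7k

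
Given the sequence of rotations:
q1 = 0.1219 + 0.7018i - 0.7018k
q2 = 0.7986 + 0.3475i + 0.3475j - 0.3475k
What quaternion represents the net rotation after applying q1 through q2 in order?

q2 · q1 = -0.3904 + 0.3589i + 0.0424j - 0.8467k
-0.3904 + 0.3589i + 0.0424j - 0.8467k


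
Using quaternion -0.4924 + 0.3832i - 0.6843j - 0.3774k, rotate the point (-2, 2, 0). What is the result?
(-1.349, 1.148, 2.205)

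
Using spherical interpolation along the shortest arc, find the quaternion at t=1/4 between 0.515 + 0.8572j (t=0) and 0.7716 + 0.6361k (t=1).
0.6704 + 0.7149j + 0.1986k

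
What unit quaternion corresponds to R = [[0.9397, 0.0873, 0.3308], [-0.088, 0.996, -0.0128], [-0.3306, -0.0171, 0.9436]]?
0.9848 - 0.0011i + 0.1679j - 0.0445k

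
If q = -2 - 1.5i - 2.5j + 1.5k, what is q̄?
-2 + 1.5i + 2.5j - 1.5k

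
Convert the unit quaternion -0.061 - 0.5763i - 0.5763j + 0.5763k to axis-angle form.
axis = (-√3/3, -√3/3, √3/3), θ = 187°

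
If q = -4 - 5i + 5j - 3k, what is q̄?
-4 + 5i - 5j + 3k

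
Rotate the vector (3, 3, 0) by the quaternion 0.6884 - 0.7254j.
(-0.157, 3, 2.996)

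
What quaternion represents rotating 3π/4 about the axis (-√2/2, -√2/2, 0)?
0.3827 - 0.6533i - 0.6533j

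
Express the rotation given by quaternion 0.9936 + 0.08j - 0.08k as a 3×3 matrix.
[[0.9744, 0.159, 0.159], [-0.159, 0.9872, -0.0128], [-0.159, -0.0128, 0.9872]]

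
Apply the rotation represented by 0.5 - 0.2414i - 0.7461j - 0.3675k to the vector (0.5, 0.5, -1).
(0.741, -0.487, 0.845)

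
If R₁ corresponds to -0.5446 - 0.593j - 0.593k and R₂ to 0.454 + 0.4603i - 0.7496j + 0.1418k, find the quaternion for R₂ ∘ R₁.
-0.6077 + 0.2779i + 0.412j - 0.6194k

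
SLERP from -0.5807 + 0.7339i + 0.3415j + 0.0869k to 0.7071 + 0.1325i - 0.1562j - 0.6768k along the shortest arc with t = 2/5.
-0.7445 + 0.4451i + 0.3124j + 0.3873k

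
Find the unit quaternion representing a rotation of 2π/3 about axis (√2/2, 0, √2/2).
0.5 + 0.6124i + 0.6124k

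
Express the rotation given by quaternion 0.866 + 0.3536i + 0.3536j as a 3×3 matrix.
[[0.7499, 0.2501, 0.6124], [0.2501, 0.7499, -0.6124], [-0.6124, 0.6124, 0.4999]]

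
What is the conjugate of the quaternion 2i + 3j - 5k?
-2i - 3j + 5k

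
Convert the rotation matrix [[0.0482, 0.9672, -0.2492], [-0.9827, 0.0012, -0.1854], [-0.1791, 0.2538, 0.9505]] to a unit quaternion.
0.7071 + 0.1553i - 0.0248j - 0.6894k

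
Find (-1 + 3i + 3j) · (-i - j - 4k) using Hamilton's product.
6 - 11i + 13j + 4k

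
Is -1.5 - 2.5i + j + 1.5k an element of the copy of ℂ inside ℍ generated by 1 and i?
No. The quaternion -1.5 - 2.5i + j + 1.5k has j-coefficient y = 1 and k-coefficient z = 1.5, not both zero, so it does not lie in the complex subalgebra spanned by 1 and i.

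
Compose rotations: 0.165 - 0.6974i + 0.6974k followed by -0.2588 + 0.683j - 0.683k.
0.4336 + 0.6568i + 0.589j + 0.1831k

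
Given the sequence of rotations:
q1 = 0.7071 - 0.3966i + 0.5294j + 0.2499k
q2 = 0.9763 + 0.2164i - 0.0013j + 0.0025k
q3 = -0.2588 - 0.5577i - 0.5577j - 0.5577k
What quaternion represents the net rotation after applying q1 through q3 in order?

q2 · q1 = 0.7762 - 0.2358i + 0.4609j + 0.3598k
q3 · q2 · q1 = 0.1253 - 0.3155i - 0.22j - 0.9146k
0.1253 - 0.3155i - 0.22j - 0.9146k


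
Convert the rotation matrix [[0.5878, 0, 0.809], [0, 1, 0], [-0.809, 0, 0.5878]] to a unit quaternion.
0.891 + 0.454j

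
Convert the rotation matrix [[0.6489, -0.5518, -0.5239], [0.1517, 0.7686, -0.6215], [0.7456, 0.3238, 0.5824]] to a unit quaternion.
0.866 + 0.2729i - 0.3665j + 0.2031k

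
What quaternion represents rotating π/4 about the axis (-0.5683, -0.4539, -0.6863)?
0.9239 - 0.2175i - 0.1737j - 0.2626k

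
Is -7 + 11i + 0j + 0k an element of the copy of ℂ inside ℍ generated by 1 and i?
Yes. The quaternion -7 + 11i has j- and k-coefficients y = z = 0, so it lies in the complex subalgebra spanned by 1 and i.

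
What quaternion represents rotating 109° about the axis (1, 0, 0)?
0.5807 + 0.8141i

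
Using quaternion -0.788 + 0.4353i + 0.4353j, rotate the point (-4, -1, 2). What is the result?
(-4.235, -0.765, -1.574)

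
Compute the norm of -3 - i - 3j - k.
√20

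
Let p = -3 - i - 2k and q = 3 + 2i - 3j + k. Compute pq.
-5 - 15i + 6j - 6k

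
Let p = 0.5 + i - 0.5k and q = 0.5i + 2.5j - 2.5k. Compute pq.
-1.75 + 1.5i + 3.5j + 1.25k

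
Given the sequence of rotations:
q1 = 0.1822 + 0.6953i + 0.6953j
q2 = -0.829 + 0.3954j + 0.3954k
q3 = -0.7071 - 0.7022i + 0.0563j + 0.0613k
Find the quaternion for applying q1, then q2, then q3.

q2 · q1 = -0.426 - 0.8513i - 0.2294j - 0.2029k
q3 · q2 · q1 = -0.2712 + 0.9037i - 0.0564j + 0.3264k
-0.2712 + 0.9037i - 0.0564j + 0.3264k


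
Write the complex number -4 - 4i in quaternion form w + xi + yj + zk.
-4 - 4i + 0j + 0k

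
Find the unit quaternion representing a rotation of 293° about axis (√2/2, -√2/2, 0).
-0.8339 + 0.3903i - 0.3903j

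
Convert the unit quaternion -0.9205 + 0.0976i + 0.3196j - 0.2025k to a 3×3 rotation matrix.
[[0.7137, -0.3104, -0.6279], [0.4352, 0.8989, 0.0502], [0.5489, -0.3091, 0.7767]]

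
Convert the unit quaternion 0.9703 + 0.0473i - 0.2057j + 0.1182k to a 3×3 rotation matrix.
[[0.8874, -0.2488, -0.388], [0.2099, 0.9676, -0.1404], [0.4104, 0.0432, 0.9109]]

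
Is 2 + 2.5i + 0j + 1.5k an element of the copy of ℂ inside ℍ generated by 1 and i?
No. The quaternion 2 + 2.5i + 1.5k has j-coefficient y = 0 and k-coefficient z = 1.5, not both zero, so it does not lie in the complex subalgebra spanned by 1 and i.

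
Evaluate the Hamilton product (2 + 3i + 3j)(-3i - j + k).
12 - 3i - 5j + 8k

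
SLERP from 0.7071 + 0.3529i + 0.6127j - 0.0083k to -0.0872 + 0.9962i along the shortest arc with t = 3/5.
0.2979 + 0.9018i + 0.3129j - 0.0042k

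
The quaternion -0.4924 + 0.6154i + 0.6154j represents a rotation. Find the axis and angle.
axis = (√2/2, √2/2, 0), θ = 239°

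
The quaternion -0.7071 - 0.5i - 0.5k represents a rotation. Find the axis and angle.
axis = (-√2/2, 0, -√2/2), θ = 3π/2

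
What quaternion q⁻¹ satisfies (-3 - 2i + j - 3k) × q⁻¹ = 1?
-0.1304 + 0.087i - 0.0435j + 0.1304k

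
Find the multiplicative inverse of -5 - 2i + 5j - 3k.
-0.0794 + 0.0317i - 0.0794j + 0.0476k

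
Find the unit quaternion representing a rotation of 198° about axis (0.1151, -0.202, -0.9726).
-0.1564 + 0.1137i - 0.1995j - 0.9606k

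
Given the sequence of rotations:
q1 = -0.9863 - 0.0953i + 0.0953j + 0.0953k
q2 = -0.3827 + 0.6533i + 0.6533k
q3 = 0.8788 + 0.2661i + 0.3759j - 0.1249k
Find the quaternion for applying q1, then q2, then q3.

q2 · q1 = 0.3775 - 0.6701i - 0.161j - 0.6186k
q3 · q2 · q1 = 0.4933 - 0.7411i + 0.2487j - 0.3817k
0.4933 - 0.7411i + 0.2487j - 0.3817k


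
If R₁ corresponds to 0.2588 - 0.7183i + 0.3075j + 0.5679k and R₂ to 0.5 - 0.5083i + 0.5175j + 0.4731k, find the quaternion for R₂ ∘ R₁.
-0.6635 - 0.3423i + 0.2365j + 0.6218k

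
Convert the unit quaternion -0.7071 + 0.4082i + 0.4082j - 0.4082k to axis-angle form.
axis = (√3/3, √3/3, -√3/3), θ = 3π/2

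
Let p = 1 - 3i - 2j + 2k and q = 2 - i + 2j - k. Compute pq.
5 - 9i - 7j - 5k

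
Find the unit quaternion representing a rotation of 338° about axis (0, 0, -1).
-0.9816 - 0.1908k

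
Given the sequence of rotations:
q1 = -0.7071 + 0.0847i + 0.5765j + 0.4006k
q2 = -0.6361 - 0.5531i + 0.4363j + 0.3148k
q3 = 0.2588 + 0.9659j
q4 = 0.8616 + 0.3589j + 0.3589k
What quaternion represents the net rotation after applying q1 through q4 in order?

q2 · q1 = 0.119 + 0.3305i - 0.427j - 0.8332k
q3 · q2 · q1 = 0.4432 - 0.7193i + 0.0044j - 0.5349k
q4 · q3 · q2 · q1 = 0.5723 - 0.8133i - 0.0953j - 0.0436k
0.5723 - 0.8133i - 0.0953j - 0.0436k


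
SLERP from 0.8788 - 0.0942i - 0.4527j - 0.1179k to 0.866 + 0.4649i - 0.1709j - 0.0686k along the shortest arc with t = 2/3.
0.9115 + 0.2887i - 0.2789j - 0.0893k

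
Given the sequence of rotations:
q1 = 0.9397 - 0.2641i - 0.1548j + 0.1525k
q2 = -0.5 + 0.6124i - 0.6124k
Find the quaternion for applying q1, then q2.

q2 · q1 = -0.2147 + 0.6127i + 0.1457j - 0.7465k
-0.2147 + 0.6127i + 0.1457j - 0.7465k


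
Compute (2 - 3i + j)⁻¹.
0.1429 + 0.2143i - 0.0714j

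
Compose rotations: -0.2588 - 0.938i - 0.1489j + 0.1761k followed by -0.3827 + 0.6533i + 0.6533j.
0.8091 + 0.3049i - 0.2271j + 0.4481k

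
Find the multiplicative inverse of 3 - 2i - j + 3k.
0.1304 + 0.087i + 0.0435j - 0.1304k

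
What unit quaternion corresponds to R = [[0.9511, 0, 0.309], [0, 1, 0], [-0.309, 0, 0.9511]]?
0.9877 + 0.1564j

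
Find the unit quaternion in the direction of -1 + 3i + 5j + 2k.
-0.1601 + 0.4804i + 0.8006j + 0.3203k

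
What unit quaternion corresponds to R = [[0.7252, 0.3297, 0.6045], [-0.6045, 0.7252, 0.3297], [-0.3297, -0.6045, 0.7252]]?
0.891 - 0.2621i + 0.2621j - 0.2621k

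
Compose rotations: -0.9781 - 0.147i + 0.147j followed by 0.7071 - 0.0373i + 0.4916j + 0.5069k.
-0.7694 - 0.142i - 0.4514j - 0.429k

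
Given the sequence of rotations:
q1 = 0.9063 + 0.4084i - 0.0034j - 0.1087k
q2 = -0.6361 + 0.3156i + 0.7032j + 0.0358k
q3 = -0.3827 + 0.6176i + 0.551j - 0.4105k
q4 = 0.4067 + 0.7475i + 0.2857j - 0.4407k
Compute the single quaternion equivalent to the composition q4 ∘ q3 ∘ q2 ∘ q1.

q2 · q1 = -0.6991 - 0.0501i + 0.6884j - 0.1867k
q3 · q2 · q1 = -0.1575 - 0.2329i - 0.5128j + 0.8112k
q4 · q3 · q2 · q1 = 0.614 - 0.2067i - 0.7573j + 0.0825k
0.614 - 0.2067i - 0.7573j + 0.0825k


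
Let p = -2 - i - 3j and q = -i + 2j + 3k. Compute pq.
5 - 7i - j - 11k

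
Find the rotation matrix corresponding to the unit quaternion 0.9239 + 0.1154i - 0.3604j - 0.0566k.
[[0.7338, 0.0214, -0.679], [-0.1878, 0.967, -0.1724], [0.6529, 0.254, 0.7136]]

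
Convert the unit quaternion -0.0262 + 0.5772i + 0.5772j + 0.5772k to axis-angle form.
axis = (√3/3, √3/3, √3/3), θ = 183°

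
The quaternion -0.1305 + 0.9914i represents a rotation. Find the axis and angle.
axis = (1, 0, 0), θ = 195°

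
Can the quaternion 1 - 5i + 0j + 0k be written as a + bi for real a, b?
Yes. The quaternion 1 - 5i has j- and k-coefficients y = z = 0, so it lies in the complex subalgebra spanned by 1 and i.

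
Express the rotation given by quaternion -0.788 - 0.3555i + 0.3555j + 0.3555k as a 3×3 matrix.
[[0.4945, 0.3075, -0.813], [-0.813, 0.4945, -0.3075], [0.3075, 0.813, 0.4945]]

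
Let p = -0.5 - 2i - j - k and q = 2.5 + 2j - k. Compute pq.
-0.25 - 2i - 5.5j - 6k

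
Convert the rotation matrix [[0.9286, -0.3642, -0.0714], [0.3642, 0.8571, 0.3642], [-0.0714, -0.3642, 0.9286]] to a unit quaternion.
0.9636 - 0.189i + 0.189k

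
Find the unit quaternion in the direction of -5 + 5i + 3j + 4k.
-0.5774 + 0.5774i + 0.3464j + 0.4619k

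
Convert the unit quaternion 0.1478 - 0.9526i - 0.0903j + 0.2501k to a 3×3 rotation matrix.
[[0.8586, 0.0981, -0.5032], [0.246, -0.94, 0.2364], [-0.4498, -0.3268, -0.8312]]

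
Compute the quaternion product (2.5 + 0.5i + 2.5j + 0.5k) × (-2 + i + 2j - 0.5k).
-10.25 - 0.75i + 0.75j - 3.75k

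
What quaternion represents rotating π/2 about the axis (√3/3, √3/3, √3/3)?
0.7071 + 0.4082i + 0.4082j + 0.4082k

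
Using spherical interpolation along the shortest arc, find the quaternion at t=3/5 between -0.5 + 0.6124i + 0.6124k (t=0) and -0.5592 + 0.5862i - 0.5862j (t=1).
-0.5889 + 0.6568i - 0.383j + 0.2738k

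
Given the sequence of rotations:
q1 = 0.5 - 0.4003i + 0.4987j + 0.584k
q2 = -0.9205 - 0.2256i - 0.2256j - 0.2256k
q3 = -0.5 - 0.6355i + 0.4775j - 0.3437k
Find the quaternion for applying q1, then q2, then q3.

q2 · q1 = -0.3063 + 0.2364i - 0.3498j - 0.8532k
q3 · q2 · q1 = 0.1772 - 0.4512i - 0.5948j + 0.6413k
0.1772 - 0.4512i - 0.5948j + 0.6413k


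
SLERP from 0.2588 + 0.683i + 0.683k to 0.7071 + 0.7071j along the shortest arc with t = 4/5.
0.7161 + 0.1902i + 0.644j + 0.1902k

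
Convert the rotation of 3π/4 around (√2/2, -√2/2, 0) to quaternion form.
0.3827 + 0.6533i - 0.6533j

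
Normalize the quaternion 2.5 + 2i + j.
0.7454 + 0.5963i + 0.2981j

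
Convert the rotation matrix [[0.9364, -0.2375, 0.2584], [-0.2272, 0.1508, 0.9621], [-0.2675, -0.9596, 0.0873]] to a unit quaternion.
0.7373 - 0.6516i + 0.1783j + 0.0035k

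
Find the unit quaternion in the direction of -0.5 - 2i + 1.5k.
-0.1961 - 0.7845i + 0.5883k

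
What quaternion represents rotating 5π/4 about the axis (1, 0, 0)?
-0.3827 + 0.9239i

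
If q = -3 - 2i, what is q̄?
-3 + 2i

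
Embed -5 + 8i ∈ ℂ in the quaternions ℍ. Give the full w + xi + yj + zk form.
-5 + 8i + 0j + 0k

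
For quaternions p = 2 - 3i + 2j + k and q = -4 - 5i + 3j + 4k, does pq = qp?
No: pq = -33 + 7i + 5j + 5k ≠ -33 - 3i - 9j + 3k = qp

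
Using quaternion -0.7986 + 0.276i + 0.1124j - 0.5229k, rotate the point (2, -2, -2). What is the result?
(3.338, 0.546, -0.746)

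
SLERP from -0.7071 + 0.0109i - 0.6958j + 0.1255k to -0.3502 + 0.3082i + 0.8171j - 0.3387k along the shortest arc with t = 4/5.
0.1274 - 0.2682i - 0.8961j + 0.3299k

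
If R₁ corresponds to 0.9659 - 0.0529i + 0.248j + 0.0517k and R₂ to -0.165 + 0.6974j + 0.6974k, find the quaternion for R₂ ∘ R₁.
-0.3684 - 0.1282i + 0.5958j + 0.702k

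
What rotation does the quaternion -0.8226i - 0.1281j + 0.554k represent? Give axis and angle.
axis = (-0.8226, -0.1281, 0.554), θ = π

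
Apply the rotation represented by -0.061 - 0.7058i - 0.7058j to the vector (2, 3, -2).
(2.824, 2.176, 2.071)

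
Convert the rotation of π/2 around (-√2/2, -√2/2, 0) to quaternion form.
0.7071 - 0.5i - 0.5j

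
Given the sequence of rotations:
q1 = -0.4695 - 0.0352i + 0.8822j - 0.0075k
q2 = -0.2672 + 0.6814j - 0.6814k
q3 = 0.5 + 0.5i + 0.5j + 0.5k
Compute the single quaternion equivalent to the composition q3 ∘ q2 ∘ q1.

q2 · q1 = -0.4808 + 0.6054i - 0.5317j + 0.3459k
q3 · q2 · q1 = -0.4502 + 0.5011i - 0.3765j - 0.636k
-0.4502 + 0.5011i - 0.3765j - 0.636k


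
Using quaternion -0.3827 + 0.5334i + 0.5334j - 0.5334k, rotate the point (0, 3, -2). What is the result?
(2.437, -0.093, -2.656)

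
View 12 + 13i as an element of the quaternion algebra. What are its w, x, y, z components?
12 + 13i + 0j + 0k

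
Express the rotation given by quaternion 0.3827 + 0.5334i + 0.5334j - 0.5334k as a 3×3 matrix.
[[-0.1381, 0.9773, -0.1608], [0.1608, -0.1381, -0.9773], [-0.9773, -0.1608, -0.1381]]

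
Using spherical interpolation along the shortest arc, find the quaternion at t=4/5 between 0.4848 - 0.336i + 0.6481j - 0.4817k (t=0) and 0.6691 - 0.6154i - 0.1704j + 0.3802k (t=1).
0.7338 - 0.6451i + 0.0221j + 0.2119k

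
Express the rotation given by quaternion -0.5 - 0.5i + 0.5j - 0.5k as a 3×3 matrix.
[[0, -1, 0], [0, 0, -1], [1, 0, 0]]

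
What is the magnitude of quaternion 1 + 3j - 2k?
√14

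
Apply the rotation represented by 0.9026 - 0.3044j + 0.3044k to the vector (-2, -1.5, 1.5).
(-1.259, -2.599, 0.401)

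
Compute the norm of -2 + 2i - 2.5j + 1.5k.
4.062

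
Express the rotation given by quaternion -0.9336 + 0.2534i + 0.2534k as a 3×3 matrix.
[[0.8716, 0.4731, 0.1284], [-0.4731, 0.7432, 0.4731], [0.1284, -0.4731, 0.8716]]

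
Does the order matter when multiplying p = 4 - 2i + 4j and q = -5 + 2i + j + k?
Yes: pq = -20 + 22i - 14j - 6k ≠ -20 + 14i - 18j + 14k = qp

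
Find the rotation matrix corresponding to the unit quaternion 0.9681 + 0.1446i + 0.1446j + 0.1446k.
[[0.9164, -0.2382, 0.3218], [0.3218, 0.9164, -0.2382], [-0.2382, 0.3218, 0.9164]]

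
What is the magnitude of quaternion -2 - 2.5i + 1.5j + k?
3.674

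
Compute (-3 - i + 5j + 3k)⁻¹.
-0.0682 + 0.0227i - 0.1136j - 0.0682k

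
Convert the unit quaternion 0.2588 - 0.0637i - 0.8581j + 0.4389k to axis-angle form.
axis = (-0.0659, -0.8884, 0.4544), θ = 5π/6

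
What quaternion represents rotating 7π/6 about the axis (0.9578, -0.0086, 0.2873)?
-0.2588 + 0.9252i - 0.0083j + 0.2775k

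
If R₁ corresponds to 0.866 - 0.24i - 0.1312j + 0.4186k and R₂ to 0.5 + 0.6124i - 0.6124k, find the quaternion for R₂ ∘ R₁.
0.8363 + 0.33i - 0.175j - 0.4014k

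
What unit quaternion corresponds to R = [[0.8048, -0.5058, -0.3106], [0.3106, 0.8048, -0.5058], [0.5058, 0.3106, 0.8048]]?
0.9239 + 0.2209i - 0.2209j + 0.2209k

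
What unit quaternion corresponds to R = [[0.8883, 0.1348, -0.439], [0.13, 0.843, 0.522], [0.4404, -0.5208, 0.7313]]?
0.9304 - 0.2802i - 0.2363j - 0.0013k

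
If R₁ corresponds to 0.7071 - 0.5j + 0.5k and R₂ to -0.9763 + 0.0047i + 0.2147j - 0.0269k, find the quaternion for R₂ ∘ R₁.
-0.5695 + 0.0972i + 0.6376j - 0.5095k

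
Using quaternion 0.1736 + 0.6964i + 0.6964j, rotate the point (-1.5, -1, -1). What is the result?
(-1.257, -1.243, 1.061)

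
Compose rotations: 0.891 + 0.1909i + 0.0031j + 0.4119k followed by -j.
0.0031 - 0.4119i - 0.891j + 0.1909k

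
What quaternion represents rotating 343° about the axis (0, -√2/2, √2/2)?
-0.989 - 0.1045j + 0.1045k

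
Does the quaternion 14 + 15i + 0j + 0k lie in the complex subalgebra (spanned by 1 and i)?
Yes. The quaternion 14 + 15i has j- and k-coefficients y = z = 0, so it lies in the complex subalgebra spanned by 1 and i.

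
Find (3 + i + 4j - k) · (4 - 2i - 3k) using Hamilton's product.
11 - 14i + 21j - 5k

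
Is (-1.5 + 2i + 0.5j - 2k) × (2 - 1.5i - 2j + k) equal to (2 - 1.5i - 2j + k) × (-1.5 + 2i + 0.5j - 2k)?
No: pq = 3 + 2.75i + 5j - 8.75k ≠ 3 + 9.75i + 3j - 2.25k = qp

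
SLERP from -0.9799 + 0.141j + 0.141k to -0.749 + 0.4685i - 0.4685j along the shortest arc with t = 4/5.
-0.8462 + 0.3917i - 0.36j + 0.0317k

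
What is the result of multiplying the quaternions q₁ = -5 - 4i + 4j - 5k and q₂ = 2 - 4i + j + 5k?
-5 + 37i + 43j - 23k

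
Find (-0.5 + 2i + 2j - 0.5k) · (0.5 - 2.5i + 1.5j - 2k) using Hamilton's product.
0.75 - i + 5.5j + 8.75k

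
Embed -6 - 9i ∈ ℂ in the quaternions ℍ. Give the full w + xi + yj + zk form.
-6 - 9i + 0j + 0k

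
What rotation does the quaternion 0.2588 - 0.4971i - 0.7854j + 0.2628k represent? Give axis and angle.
axis = (-0.5146, -0.8131, 0.2721), θ = 5π/6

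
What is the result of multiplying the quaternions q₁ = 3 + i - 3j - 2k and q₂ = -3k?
-6 + 9i + 3j - 9k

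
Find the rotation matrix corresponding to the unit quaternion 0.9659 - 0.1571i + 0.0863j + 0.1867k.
[[0.9154, -0.3878, 0.1081], [0.3336, 0.8809, 0.3357], [-0.2254, -0.2713, 0.9357]]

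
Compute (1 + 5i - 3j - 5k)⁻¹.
0.0167 - 0.0833i + 0.05j + 0.0833k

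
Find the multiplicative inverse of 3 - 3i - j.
0.1579 + 0.1579i + 0.0526j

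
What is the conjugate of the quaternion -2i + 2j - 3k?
2i - 2j + 3k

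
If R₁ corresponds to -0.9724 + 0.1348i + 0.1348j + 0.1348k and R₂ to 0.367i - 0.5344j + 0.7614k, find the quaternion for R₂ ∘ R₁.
-0.0801 - 0.5315i + 0.5728j - 0.6189k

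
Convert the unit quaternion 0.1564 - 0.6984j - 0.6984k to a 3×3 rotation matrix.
[[-0.9511, 0.2185, -0.2185], [-0.2185, 0.0245, 0.9755], [0.2185, 0.9755, 0.0245]]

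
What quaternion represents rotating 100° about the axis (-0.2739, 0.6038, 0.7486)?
0.6428 - 0.2098i + 0.4625j + 0.5735k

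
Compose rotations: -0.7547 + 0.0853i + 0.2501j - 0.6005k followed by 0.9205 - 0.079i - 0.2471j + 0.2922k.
-0.4507 + 0.2134i + 0.3942j - 0.772k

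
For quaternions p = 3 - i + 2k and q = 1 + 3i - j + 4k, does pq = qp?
No: pq = -2 + 10i + 7j + 15k ≠ -2 + 6i - 13j + 13k = qp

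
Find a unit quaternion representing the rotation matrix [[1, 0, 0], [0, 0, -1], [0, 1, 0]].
0.7071 + 0.7071i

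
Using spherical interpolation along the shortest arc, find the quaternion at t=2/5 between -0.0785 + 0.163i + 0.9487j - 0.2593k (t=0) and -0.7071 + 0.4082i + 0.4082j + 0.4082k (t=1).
-0.3994 + 0.3128i + 0.8616j + 0.0178k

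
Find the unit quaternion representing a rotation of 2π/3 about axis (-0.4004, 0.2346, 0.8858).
0.5 - 0.3468i + 0.2032j + 0.7671k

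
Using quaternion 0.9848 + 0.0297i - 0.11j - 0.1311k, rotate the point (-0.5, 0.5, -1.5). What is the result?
(-0.008, 0.659, -1.522)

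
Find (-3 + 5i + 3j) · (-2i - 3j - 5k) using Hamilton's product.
19 - 9i + 34j + 6k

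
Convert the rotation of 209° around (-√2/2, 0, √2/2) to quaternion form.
-0.2504 - 0.6846i + 0.6846k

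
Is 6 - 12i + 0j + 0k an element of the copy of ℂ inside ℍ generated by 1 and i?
Yes. The quaternion 6 - 12i has j- and k-coefficients y = z = 0, so it lies in the complex subalgebra spanned by 1 and i.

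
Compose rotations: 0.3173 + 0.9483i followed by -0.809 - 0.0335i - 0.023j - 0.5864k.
-0.2249 - 0.7778i - 0.5634j - 0.1643k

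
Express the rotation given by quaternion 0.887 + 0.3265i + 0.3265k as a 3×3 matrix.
[[0.7868, -0.5792, 0.2132], [0.5792, 0.5736, -0.5792], [0.2132, 0.5792, 0.7868]]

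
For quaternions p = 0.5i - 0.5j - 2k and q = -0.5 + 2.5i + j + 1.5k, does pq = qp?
No: pq = 2.25 + i - 5.5j + 2.75k ≠ 2.25 - 1.5i + 6j - 0.75k = qp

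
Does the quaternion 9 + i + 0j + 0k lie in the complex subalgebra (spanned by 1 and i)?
Yes. The quaternion 9 + i has j- and k-coefficients y = z = 0, so it lies in the complex subalgebra spanned by 1 and i.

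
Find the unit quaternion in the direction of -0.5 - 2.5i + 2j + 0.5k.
-0.1525 - 0.7625i + 0.61j + 0.1525k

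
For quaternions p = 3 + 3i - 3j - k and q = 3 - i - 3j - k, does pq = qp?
No: pq = 2 + 6i - 14j - 18k ≠ 2 + 6i - 22j + 6k = qp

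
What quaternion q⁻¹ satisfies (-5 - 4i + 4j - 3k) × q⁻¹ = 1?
-0.0758 + 0.0606i - 0.0606j + 0.0455k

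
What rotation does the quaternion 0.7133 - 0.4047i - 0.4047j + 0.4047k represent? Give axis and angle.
axis = (-√3/3, -√3/3, √3/3), θ = 89°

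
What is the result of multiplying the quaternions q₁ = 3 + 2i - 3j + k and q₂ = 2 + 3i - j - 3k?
23i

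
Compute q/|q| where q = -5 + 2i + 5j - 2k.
-0.6565 + 0.2626i + 0.6565j - 0.2626k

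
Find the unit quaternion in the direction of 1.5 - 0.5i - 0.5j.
0.9045 - 0.3015i - 0.3015j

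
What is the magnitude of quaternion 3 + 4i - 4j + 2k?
√45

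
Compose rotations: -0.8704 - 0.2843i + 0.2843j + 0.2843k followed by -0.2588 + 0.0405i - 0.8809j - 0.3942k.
0.5993 - 0.1i + 0.7937j + 0.0306k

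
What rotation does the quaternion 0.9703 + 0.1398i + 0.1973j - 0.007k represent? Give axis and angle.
axis = (0.5779, 0.8156, -0.0289), θ = 28°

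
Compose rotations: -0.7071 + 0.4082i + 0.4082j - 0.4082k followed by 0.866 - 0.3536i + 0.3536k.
-0.3237 + 0.4592i + 0.3535j - 0.7479k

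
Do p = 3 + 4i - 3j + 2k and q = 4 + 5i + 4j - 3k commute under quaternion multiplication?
No: pq = 10 + 32i + 22j + 30k ≠ 10 + 30i - 22j - 32k = qp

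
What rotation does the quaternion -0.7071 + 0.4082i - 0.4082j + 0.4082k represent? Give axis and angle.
axis = (√3/3, -√3/3, √3/3), θ = 3π/2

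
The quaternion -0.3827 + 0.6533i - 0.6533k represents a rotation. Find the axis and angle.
axis = (√2/2, 0, -√2/2), θ = 5π/4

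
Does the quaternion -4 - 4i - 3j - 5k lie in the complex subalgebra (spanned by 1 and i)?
No. The quaternion -4 - 4i - 3j - 5k has j-coefficient y = -3 and k-coefficient z = -5, not both zero, so it does not lie in the complex subalgebra spanned by 1 and i.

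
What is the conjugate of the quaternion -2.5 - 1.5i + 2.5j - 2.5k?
-2.5 + 1.5i - 2.5j + 2.5k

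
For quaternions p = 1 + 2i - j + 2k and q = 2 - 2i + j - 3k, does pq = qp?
No: pq = 13 + 3i + j + k ≠ 13 + i - 3j + k = qp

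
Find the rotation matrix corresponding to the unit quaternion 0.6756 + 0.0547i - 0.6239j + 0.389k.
[[-0.0811, -0.5939, -0.8005], [0.4574, 0.6914, -0.5593], [0.8856, -0.4115, 0.2155]]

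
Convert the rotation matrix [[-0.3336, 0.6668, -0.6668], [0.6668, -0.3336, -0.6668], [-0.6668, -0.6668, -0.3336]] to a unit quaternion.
-0.5774i - 0.5774j + 0.5774k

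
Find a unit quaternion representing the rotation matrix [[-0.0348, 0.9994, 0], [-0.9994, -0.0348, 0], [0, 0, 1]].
0.6947 - 0.7193k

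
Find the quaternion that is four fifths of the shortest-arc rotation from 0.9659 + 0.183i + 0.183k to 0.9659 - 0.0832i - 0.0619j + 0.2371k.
0.972 - 0.0298i - 0.0498j + 0.2276k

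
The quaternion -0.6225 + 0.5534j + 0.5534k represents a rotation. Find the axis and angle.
axis = (0, √2/2, √2/2), θ = 257°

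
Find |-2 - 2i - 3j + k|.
√18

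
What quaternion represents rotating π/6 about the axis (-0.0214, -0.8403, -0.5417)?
0.9659 - 0.0055i - 0.2175j - 0.1402k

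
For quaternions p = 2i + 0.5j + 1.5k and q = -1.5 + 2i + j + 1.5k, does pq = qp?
No: pq = -6.75 - 3.75i - 0.75j - 1.25k ≠ -6.75 - 2.25i - 0.75j - 3.25k = qp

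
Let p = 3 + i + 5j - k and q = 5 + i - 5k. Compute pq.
9 - 17i + 29j - 25k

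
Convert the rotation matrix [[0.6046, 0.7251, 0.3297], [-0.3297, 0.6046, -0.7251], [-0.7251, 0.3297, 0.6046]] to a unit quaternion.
0.8387 + 0.3144i + 0.3144j - 0.3144k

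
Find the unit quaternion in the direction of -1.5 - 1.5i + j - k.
-0.5883 - 0.5883i + 0.3922j - 0.3922k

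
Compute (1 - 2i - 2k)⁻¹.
0.1111 + 0.2222i + 0.2222k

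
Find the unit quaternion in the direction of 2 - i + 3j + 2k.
0.4714 - 0.2357i + 0.7071j + 0.4714k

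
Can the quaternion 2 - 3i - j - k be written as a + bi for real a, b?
No. The quaternion 2 - 3i - j - k has j-coefficient y = -1 and k-coefficient z = -1, not both zero, so it does not lie in the complex subalgebra spanned by 1 and i.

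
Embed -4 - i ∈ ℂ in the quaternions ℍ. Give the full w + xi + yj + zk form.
-4 - i + 0j + 0k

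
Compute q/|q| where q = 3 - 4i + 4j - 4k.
0.3974 - 0.5298i + 0.5298j - 0.5298k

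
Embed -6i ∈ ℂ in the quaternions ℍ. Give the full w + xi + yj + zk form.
0 - 6i + 0j + 0k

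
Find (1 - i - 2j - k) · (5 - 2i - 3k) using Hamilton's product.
-i - 11j - 12k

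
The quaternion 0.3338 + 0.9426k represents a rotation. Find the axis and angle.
axis = (0, 0, 1), θ = 141°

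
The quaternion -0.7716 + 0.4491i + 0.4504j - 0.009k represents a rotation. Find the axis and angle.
axis = (0.706, 0.7081, -0.0141), θ = 281°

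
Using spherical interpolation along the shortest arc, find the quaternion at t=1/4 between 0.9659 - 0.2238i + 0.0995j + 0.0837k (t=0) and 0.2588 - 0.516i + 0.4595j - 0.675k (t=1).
0.8955 - 0.3526i + 0.23j - 0.1443k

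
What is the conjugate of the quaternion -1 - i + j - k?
-1 + i - j + k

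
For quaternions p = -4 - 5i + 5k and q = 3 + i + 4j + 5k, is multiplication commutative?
No: pq = -32 - 39i + 14j - 25k ≠ -32 + i - 46j + 15k = qp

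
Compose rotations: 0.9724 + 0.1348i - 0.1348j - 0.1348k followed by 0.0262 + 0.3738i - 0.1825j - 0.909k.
-0.172 + 0.2691i - 0.2531j - 0.9132k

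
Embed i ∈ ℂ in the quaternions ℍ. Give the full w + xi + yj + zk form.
0 + i + 0j + 0k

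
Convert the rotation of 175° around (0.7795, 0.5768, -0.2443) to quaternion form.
0.0436 + 0.7788i + 0.5763j - 0.2441k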